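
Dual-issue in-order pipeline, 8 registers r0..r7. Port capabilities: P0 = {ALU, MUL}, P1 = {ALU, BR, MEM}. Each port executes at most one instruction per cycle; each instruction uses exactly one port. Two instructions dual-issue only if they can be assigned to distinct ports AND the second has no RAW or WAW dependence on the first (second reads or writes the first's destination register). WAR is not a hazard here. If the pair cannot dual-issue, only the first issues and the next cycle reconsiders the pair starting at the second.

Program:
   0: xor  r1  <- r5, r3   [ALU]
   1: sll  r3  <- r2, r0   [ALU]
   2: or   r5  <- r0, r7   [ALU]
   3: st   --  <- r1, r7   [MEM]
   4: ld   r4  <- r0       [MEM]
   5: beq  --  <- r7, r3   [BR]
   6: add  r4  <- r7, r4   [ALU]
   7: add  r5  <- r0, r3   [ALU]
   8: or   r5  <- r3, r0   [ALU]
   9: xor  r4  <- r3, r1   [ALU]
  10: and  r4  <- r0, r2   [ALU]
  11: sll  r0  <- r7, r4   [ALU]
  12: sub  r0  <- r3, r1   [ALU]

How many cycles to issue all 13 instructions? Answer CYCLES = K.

#0 head=0: xor sll i0,i1 2-wide
#1 head=2: or st i2,i3 2-wide
#2 head=4: ld i4 no-port MEM/BR
#3 head=5: beq add i5,i6 2-wide
#4 head=7: add i7 WAW r5
#5 head=8: or xor i8,i9 2-wide
#6 head=10: and i10 RAW r4
#7 head=11: sll i11 WAW r0
#8 head=12: sub i12 tail

CYCLES = 9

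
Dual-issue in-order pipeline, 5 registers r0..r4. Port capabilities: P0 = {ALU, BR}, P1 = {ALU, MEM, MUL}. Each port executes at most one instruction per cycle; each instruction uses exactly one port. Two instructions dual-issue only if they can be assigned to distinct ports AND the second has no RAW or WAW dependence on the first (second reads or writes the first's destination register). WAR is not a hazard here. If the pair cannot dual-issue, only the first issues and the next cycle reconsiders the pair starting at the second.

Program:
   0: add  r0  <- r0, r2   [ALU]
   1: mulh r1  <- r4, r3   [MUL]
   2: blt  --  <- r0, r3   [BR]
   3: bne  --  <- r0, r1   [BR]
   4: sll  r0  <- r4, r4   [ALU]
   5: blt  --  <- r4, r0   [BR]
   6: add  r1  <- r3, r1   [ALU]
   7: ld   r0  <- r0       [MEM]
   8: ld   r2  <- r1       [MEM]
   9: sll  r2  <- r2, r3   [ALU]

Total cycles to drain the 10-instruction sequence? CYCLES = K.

CYCLES = 7

  cy0 -> i0,i1 (add.ALU;mulh.MUL) pair
  cy1 -> i2 (blt.BR) no-port BR/BR
  cy2 -> i3,i4 (bne.BR;sll.ALU) pair
  cy3 -> i5,i6 (blt.BR;add.ALU) pair
  cy4 -> i7 (ld.MEM) no-port MEM/MEM
  cy5 -> i8 (ld.MEM) RAW+WAW r2
  cy6 -> i9 (sll.ALU) tail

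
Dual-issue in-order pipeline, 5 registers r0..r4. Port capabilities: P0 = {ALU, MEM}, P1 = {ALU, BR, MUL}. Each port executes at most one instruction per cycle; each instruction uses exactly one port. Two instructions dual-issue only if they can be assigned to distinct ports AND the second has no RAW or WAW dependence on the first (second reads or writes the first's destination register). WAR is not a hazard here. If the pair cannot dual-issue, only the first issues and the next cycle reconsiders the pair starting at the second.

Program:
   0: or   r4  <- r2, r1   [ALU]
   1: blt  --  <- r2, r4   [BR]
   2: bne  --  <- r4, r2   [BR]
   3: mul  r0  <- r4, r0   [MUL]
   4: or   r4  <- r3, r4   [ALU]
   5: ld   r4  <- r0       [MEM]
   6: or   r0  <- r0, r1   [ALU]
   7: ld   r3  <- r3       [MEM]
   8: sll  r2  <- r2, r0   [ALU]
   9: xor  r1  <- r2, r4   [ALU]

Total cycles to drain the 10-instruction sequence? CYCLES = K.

CYCLES = 7

#0 head=0: or.ALU i0 RAW r4
#1 head=1: blt.BR i1 no-port BR/BR
#2 head=2: bne.BR i2 no-port BR/MUL
#3 head=3: mul.MUL+or.ALU i3+i4 dual
#4 head=5: ld.MEM+or.ALU i5+i6 dual
#5 head=7: ld.MEM+sll.ALU i7+i8 dual
#6 head=9: xor.ALU i9 tail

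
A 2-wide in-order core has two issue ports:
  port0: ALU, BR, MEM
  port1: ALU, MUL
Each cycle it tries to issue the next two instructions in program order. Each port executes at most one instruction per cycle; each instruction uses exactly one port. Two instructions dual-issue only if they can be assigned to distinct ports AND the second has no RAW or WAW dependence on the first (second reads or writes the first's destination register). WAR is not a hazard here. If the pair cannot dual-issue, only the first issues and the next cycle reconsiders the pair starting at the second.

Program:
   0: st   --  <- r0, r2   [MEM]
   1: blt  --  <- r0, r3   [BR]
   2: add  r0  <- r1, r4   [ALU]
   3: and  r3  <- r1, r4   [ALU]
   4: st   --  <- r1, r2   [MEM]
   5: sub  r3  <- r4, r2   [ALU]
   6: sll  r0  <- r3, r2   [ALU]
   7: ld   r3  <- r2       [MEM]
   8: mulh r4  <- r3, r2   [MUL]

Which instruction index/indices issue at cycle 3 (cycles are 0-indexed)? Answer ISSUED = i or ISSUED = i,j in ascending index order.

[0] i0  st  -- no-port MEM/BR
[1] i1+i2  blt;add  -- dual
[2] i3+i4  and;st  -- dual
[3] i5  sub  -- RAW r3
[4] i6+i7  sll;ld  -- dual
[5] i8  mulh  -- tail

ISSUED = 5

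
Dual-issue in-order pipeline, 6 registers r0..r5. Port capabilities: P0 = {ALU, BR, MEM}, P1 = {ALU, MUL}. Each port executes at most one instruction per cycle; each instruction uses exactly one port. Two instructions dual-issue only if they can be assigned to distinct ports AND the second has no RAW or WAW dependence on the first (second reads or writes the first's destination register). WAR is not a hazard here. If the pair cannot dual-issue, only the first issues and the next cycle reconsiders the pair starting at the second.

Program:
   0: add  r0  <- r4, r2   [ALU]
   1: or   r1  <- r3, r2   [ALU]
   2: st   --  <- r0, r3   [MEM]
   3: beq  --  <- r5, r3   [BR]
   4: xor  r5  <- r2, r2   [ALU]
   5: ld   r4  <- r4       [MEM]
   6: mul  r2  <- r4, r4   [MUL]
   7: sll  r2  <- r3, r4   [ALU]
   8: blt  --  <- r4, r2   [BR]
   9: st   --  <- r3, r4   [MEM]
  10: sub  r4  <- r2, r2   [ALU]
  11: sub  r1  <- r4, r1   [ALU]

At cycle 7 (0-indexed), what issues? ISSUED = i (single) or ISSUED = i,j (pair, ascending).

ISSUED = 9,10

  cy0 -> i0+i1 (add.ALU/or.ALU) 2-wide
  cy1 -> i2 (st.MEM) no-port MEM/BR
  cy2 -> i3+i4 (beq.BR/xor.ALU) 2-wide
  cy3 -> i5 (ld.MEM) RAW r4
  cy4 -> i6 (mul.MUL) WAW r2
  cy5 -> i7 (sll.ALU) RAW r2
  cy6 -> i8 (blt.BR) no-port BR/MEM
  cy7 -> i9+i10 (st.MEM/sub.ALU) 2-wide
  cy8 -> i11 (sub.ALU) tail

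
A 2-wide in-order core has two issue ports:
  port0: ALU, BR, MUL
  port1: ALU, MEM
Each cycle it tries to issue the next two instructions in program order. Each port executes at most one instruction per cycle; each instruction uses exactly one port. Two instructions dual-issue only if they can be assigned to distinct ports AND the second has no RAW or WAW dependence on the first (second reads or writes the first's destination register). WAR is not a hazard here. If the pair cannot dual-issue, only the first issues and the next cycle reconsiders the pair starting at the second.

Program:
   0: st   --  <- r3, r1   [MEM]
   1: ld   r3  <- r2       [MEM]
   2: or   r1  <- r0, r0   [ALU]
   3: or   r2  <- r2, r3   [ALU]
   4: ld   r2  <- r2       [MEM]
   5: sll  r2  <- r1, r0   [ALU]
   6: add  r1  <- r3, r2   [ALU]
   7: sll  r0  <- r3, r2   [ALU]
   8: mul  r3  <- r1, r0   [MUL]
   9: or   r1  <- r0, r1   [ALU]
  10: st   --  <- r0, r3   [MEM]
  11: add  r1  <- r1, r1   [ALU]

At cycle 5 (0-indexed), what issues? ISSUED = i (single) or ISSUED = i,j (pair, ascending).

ISSUED = 6,7

  cy0 -> i0 (st) no-port MEM/MEM
  cy1 -> i1/i2 (ld;or) 2-wide
  cy2 -> i3 (or) RAW+WAW r2
  cy3 -> i4 (ld) WAW r2
  cy4 -> i5 (sll) RAW r2
  cy5 -> i6/i7 (add;sll) 2-wide
  cy6 -> i8/i9 (mul;or) 2-wide
  cy7 -> i10/i11 (st;add) 2-wide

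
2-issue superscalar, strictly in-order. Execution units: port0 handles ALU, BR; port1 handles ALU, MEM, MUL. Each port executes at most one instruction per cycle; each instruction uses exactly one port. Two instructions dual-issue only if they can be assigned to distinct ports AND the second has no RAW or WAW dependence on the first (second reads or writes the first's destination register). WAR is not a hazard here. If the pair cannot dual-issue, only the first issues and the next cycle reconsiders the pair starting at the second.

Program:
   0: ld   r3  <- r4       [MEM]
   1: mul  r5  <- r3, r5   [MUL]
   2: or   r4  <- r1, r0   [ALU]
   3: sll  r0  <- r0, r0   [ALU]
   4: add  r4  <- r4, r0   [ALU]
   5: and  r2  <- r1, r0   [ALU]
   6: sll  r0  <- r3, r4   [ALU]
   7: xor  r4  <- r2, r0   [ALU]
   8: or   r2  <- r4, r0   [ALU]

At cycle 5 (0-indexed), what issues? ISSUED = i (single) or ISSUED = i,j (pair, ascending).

#0 head=0: ld.MEM i0 no-port MEM/MUL
#1 head=1: mul.MUL+or.ALU i1+i2 dual
#2 head=3: sll.ALU i3 RAW r0
#3 head=4: add.ALU+and.ALU i4+i5 dual
#4 head=6: sll.ALU i6 RAW r0
#5 head=7: xor.ALU i7 RAW r4
#6 head=8: or.ALU i8 tail

ISSUED = 7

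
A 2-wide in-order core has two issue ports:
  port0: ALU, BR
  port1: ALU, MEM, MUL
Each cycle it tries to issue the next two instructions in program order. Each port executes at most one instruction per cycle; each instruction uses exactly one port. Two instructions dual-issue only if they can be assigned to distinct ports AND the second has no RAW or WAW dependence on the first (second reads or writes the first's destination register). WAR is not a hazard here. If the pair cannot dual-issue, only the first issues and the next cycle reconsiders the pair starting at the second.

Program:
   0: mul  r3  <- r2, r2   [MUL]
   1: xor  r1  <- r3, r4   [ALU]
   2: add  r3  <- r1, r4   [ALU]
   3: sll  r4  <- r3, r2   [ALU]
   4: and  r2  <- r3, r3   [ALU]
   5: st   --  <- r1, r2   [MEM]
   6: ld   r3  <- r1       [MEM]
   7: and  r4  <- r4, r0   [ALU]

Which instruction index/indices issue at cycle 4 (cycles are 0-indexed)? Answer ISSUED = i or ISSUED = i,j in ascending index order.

ISSUED = 5

0. mul @i0  | RAW r3
1. xor @i1  | RAW r1
2. add @i2  | RAW r3
3. sll and @i3/i4  | dual
4. st @i5  | no-port MEM/MEM
5. ld and @i6/i7  | dual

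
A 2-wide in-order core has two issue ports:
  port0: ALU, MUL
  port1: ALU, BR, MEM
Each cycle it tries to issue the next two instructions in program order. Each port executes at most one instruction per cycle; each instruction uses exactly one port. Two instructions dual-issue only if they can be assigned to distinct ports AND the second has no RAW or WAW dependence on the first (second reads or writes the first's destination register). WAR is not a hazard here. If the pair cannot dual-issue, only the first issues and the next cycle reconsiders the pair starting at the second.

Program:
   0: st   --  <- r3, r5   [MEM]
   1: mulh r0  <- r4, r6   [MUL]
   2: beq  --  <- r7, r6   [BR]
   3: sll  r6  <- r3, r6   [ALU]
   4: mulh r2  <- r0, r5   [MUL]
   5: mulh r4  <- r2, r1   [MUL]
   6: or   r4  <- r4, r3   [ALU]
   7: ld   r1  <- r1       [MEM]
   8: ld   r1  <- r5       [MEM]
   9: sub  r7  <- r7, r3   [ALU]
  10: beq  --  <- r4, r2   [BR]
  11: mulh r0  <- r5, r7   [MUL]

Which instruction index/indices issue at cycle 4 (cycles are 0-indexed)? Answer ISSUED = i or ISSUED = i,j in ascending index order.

ISSUED = 6,7

#0 head=0: st/mulh i0+i1 pair
#1 head=2: beq/sll i2+i3 pair
#2 head=4: mulh i4 no-port MUL/MUL
#3 head=5: mulh i5 RAW+WAW r4
#4 head=6: or/ld i6+i7 pair
#5 head=8: ld/sub i8+i9 pair
#6 head=10: beq/mulh i10+i11 pair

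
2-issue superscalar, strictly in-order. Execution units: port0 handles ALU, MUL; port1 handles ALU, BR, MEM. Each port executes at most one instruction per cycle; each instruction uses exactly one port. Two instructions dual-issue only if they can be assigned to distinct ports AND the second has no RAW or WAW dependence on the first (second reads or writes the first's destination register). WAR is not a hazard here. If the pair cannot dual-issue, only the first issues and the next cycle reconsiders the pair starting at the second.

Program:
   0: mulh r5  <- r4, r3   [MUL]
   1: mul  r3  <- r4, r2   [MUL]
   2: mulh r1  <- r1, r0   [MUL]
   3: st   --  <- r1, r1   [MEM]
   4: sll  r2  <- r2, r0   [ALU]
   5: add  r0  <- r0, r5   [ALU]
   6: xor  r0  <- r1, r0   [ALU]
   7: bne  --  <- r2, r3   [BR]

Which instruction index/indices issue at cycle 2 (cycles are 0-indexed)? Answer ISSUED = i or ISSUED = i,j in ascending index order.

ISSUED = 2

[0] i0  mulh  -- no-port MUL/MUL
[1] i1  mul  -- no-port MUL/MUL
[2] i2  mulh  -- RAW r1
[3] i3,i4  st+sll  -- pair
[4] i5  add  -- RAW+WAW r0
[5] i6,i7  xor+bne  -- pair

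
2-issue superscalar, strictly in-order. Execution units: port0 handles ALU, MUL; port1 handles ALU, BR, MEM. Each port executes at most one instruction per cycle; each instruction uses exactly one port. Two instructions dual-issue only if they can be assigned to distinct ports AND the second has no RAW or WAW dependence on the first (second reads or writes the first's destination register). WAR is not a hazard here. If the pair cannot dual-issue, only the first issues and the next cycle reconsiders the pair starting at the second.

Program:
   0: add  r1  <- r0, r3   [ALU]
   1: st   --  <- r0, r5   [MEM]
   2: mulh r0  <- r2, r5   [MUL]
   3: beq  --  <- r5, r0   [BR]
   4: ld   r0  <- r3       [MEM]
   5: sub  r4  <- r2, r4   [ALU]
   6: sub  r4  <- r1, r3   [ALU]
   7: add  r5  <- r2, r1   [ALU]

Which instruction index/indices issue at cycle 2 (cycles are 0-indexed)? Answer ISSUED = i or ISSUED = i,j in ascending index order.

ISSUED = 3

c0: i0&i1 add.ALU st.MEM  2-wide
c1: i2 mulh.MUL  RAW r0
c2: i3 beq.BR  no-port BR/MEM
c3: i4&i5 ld.MEM sub.ALU  2-wide
c4: i6&i7 sub.ALU add.ALU  2-wide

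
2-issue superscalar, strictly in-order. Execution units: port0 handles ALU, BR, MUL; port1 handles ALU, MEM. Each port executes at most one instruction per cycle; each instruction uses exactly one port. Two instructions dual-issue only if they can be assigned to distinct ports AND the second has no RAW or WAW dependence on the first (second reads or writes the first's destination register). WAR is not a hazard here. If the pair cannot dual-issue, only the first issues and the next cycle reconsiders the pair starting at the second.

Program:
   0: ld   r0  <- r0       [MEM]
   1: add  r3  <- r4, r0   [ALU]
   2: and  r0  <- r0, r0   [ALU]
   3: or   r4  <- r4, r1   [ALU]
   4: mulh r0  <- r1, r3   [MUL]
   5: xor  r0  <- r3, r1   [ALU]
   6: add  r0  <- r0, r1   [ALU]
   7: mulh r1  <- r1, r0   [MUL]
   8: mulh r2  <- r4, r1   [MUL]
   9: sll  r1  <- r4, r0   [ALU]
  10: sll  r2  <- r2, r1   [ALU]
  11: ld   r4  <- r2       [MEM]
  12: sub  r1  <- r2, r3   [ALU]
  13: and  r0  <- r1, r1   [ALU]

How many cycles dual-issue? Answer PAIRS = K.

  cy0 -> i0 (ld) RAW r0
  cy1 -> i1,i2 (add/and) 2-wide
  cy2 -> i3,i4 (or/mulh) 2-wide
  cy3 -> i5 (xor) RAW+WAW r0
  cy4 -> i6 (add) RAW r0
  cy5 -> i7 (mulh) no-port MUL/MUL
  cy6 -> i8,i9 (mulh/sll) 2-wide
  cy7 -> i10 (sll) RAW r2
  cy8 -> i11,i12 (ld/sub) 2-wide
  cy9 -> i13 (and) tail

PAIRS = 4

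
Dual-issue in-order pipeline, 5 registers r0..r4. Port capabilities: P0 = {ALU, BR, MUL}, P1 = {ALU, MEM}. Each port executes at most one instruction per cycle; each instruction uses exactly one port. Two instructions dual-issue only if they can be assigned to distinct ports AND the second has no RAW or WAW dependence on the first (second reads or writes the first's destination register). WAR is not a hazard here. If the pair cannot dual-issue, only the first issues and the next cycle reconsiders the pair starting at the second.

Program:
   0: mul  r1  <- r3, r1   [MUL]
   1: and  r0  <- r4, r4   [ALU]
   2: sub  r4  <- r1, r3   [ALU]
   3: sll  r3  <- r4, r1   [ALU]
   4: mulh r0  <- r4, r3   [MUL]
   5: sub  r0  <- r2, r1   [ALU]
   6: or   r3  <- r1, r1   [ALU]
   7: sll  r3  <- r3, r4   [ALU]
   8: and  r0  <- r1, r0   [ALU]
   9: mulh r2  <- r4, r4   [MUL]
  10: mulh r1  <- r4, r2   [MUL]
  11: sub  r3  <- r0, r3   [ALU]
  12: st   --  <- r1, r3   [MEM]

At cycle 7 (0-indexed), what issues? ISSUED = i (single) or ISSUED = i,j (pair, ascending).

ISSUED = 10,11

c0: i0,i1 mul.MUL;and.ALU  2-wide
c1: i2 sub.ALU  RAW r4
c2: i3 sll.ALU  RAW r3
c3: i4 mulh.MUL  WAW r0
c4: i5,i6 sub.ALU;or.ALU  2-wide
c5: i7,i8 sll.ALU;and.ALU  2-wide
c6: i9 mulh.MUL  no-port MUL/MUL
c7: i10,i11 mulh.MUL;sub.ALU  2-wide
c8: i12 st.MEM  tail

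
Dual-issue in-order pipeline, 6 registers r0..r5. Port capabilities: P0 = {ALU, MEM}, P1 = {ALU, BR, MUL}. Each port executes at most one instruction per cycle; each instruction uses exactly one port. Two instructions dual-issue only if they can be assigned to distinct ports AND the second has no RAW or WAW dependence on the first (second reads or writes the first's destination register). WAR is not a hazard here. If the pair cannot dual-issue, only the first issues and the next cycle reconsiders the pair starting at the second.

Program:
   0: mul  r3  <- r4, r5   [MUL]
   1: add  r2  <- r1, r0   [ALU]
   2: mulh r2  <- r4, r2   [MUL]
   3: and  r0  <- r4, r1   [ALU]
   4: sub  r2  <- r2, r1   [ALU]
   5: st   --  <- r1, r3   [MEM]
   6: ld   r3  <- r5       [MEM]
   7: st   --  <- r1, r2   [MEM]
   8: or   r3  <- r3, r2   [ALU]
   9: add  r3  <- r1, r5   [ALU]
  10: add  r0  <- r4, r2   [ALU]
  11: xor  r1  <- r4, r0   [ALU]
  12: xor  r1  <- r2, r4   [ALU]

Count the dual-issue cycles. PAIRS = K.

PAIRS = 5

[0] i0/i1  mul.MUL/add.ALU  -- pair
[1] i2/i3  mulh.MUL/and.ALU  -- pair
[2] i4/i5  sub.ALU/st.MEM  -- pair
[3] i6  ld.MEM  -- no-port MEM/MEM
[4] i7/i8  st.MEM/or.ALU  -- pair
[5] i9/i10  add.ALU/add.ALU  -- pair
[6] i11  xor.ALU  -- WAW r1
[7] i12  xor.ALU  -- tail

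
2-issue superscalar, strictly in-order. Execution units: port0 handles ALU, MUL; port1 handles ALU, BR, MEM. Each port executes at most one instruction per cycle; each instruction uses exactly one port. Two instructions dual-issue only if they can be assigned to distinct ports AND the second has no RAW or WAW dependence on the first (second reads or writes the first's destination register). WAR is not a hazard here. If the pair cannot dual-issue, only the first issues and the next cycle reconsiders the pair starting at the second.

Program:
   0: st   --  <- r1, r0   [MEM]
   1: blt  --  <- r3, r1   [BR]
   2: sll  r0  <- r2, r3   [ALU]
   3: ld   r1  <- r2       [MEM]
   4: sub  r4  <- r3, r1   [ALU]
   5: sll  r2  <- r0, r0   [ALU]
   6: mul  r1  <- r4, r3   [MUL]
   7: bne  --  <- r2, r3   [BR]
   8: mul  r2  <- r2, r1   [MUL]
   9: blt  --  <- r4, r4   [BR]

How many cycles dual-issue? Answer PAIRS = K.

PAIRS = 4

0. st.MEM @i0  | no-port MEM/BR
1. blt.BR/sll.ALU @i1&i2  | pair
2. ld.MEM @i3  | RAW r1
3. sub.ALU/sll.ALU @i4&i5  | pair
4. mul.MUL/bne.BR @i6&i7  | pair
5. mul.MUL/blt.BR @i8&i9  | pair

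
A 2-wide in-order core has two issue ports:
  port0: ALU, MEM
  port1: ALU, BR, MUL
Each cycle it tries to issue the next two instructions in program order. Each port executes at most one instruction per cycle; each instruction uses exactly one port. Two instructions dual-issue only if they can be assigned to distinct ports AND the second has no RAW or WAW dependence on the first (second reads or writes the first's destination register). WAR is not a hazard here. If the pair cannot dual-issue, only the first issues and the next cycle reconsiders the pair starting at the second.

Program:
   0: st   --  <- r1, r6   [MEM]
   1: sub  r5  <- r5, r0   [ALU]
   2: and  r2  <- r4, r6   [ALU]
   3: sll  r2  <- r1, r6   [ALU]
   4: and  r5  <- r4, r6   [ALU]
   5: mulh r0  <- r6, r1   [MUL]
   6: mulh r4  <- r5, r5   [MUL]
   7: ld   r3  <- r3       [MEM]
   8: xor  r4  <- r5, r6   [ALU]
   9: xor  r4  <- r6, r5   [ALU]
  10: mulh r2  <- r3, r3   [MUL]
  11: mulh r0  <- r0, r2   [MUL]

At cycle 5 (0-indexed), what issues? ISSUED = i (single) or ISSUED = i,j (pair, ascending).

ISSUED = 8

t=0 i0&i1:st sub ; pair
t=1 i2:and ; WAW r2
t=2 i3&i4:sll and ; pair
t=3 i5:mulh ; no-port MUL/MUL
t=4 i6&i7:mulh ld ; pair
t=5 i8:xor ; WAW r4
t=6 i9&i10:xor mulh ; pair
t=7 i11:mulh ; tail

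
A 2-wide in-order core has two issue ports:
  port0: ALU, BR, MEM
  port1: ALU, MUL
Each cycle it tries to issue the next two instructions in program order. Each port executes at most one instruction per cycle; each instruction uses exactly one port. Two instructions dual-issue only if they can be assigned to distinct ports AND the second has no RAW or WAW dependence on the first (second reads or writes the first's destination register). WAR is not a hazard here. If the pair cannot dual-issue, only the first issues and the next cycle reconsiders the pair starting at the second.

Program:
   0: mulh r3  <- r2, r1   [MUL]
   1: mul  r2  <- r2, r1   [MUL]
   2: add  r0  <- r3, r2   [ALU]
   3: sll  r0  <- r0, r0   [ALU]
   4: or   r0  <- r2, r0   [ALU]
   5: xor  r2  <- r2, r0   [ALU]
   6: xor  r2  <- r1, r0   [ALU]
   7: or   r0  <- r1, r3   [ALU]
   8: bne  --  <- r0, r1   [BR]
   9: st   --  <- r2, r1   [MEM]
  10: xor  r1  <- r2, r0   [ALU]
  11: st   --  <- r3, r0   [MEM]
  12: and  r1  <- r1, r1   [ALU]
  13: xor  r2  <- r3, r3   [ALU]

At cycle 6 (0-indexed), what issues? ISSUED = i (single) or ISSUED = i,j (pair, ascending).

ISSUED = 6,7

  cy0 -> i0 (mulh) no-port MUL/MUL
  cy1 -> i1 (mul) RAW r2
  cy2 -> i2 (add) RAW+WAW r0
  cy3 -> i3 (sll) RAW+WAW r0
  cy4 -> i4 (or) RAW r0
  cy5 -> i5 (xor) WAW r2
  cy6 -> i6,i7 (xor or) dual
  cy7 -> i8 (bne) no-port BR/MEM
  cy8 -> i9,i10 (st xor) dual
  cy9 -> i11,i12 (st and) dual
  cy10 -> i13 (xor) tail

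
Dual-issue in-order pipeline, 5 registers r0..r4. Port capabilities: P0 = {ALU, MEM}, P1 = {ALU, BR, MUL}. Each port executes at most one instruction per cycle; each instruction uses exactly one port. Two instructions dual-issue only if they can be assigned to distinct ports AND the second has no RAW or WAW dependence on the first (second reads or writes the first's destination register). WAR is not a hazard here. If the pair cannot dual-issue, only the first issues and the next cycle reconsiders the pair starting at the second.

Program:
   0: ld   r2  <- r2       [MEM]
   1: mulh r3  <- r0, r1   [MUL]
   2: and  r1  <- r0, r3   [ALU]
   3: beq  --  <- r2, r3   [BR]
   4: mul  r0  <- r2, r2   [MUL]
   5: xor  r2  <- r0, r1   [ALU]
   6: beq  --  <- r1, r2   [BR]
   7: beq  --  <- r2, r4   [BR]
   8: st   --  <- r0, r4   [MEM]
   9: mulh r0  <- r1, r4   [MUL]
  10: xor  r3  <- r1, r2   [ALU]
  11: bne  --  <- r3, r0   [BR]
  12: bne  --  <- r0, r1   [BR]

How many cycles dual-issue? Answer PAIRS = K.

c0: i0+i1 ld.MEM+mulh.MUL  dual
c1: i2+i3 and.ALU+beq.BR  dual
c2: i4 mul.MUL  RAW r0
c3: i5 xor.ALU  RAW r2
c4: i6 beq.BR  no-port BR/BR
c5: i7+i8 beq.BR+st.MEM  dual
c6: i9+i10 mulh.MUL+xor.ALU  dual
c7: i11 bne.BR  no-port BR/BR
c8: i12 bne.BR  tail

PAIRS = 4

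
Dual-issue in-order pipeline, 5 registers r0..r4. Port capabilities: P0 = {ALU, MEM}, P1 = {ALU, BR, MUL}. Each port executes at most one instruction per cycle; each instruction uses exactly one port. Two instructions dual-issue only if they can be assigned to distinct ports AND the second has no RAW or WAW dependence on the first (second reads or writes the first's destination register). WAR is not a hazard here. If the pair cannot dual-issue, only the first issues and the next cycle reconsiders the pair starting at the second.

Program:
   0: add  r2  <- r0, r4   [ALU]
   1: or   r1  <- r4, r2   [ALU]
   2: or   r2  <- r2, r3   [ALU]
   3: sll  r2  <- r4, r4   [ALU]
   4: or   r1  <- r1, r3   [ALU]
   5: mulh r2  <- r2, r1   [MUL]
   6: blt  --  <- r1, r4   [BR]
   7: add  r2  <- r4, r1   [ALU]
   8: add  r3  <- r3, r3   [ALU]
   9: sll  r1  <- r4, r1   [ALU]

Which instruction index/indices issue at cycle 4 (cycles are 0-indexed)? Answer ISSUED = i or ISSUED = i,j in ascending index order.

ISSUED = 6,7

c0: i0 add  RAW r2
c1: i1/i2 or/or  dual
c2: i3/i4 sll/or  dual
c3: i5 mulh  no-port MUL/BR
c4: i6/i7 blt/add  dual
c5: i8/i9 add/sll  dual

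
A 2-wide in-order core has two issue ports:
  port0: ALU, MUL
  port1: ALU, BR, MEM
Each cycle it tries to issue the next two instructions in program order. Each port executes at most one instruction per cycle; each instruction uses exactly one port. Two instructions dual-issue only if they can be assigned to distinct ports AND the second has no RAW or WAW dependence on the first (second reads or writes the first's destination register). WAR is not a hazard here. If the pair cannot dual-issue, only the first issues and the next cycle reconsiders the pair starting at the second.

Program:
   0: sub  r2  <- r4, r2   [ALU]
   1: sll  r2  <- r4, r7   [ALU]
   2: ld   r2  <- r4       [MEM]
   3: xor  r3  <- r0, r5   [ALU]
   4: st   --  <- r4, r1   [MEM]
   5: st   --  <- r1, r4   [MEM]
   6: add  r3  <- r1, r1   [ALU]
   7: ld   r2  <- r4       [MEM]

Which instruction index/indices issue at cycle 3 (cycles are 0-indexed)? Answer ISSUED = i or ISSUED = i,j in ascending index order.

[0] i0  sub.ALU  -- WAW r2
[1] i1  sll.ALU  -- WAW r2
[2] i2,i3  ld.MEM xor.ALU  -- 2-wide
[3] i4  st.MEM  -- no-port MEM/MEM
[4] i5,i6  st.MEM add.ALU  -- 2-wide
[5] i7  ld.MEM  -- tail

ISSUED = 4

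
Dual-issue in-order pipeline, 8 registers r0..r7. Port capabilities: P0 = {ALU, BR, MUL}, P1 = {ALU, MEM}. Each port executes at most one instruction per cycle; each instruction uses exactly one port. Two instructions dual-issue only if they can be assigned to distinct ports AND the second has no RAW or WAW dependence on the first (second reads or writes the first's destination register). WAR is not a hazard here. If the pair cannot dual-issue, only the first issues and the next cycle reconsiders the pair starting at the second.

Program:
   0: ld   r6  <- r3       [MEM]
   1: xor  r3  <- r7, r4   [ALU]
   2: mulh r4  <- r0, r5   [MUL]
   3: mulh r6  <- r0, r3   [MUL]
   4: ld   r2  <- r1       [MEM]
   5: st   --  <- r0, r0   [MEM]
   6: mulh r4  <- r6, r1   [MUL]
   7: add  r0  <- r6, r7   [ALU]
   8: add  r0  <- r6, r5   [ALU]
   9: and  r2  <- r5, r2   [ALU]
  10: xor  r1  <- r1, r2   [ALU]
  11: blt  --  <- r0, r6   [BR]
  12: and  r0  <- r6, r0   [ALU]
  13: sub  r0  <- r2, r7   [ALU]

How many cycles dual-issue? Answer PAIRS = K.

PAIRS = 5

0. ld.MEM+xor.ALU @i0,i1  | dual
1. mulh.MUL @i2  | no-port MUL/MUL
2. mulh.MUL+ld.MEM @i3,i4  | dual
3. st.MEM+mulh.MUL @i5,i6  | dual
4. add.ALU @i7  | WAW r0
5. add.ALU+and.ALU @i8,i9  | dual
6. xor.ALU+blt.BR @i10,i11  | dual
7. and.ALU @i12  | WAW r0
8. sub.ALU @i13  | tail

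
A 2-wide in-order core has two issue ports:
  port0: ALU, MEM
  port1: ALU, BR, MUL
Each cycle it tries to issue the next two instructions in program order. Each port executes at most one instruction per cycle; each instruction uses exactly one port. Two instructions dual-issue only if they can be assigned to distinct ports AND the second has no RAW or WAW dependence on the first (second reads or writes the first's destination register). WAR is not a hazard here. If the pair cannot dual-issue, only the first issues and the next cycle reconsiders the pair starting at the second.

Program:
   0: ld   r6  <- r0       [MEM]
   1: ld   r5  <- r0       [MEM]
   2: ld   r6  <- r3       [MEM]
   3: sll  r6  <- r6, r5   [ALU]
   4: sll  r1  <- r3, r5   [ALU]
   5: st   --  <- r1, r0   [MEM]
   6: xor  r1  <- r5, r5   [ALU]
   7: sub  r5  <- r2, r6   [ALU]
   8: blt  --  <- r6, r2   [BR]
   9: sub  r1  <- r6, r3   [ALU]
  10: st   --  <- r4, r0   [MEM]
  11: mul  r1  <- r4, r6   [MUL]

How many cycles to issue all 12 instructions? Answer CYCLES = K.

[0] i0  ld  -- no-port MEM/MEM
[1] i1  ld  -- no-port MEM/MEM
[2] i2  ld  -- RAW+WAW r6
[3] i3/i4  sll sll  -- dual
[4] i5/i6  st xor  -- dual
[5] i7/i8  sub blt  -- dual
[6] i9/i10  sub st  -- dual
[7] i11  mul  -- tail

CYCLES = 8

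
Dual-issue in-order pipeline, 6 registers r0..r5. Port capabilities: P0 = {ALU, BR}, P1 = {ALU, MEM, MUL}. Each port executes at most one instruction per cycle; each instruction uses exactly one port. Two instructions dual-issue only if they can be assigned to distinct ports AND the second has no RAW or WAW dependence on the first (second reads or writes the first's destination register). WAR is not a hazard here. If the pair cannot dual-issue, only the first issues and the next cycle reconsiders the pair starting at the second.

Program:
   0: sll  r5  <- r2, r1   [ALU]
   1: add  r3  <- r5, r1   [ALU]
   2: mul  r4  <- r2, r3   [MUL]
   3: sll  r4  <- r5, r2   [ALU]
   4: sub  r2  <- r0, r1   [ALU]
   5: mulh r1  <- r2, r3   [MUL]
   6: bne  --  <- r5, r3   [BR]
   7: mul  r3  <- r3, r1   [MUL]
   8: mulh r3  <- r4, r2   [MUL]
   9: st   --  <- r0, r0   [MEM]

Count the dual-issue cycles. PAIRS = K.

PAIRS = 2

  cy0 -> i0 (sll.ALU) RAW r5
  cy1 -> i1 (add.ALU) RAW r3
  cy2 -> i2 (mul.MUL) WAW r4
  cy3 -> i3/i4 (sll.ALU;sub.ALU) pair
  cy4 -> i5/i6 (mulh.MUL;bne.BR) pair
  cy5 -> i7 (mul.MUL) no-port MUL/MUL
  cy6 -> i8 (mulh.MUL) no-port MUL/MEM
  cy7 -> i9 (st.MEM) tail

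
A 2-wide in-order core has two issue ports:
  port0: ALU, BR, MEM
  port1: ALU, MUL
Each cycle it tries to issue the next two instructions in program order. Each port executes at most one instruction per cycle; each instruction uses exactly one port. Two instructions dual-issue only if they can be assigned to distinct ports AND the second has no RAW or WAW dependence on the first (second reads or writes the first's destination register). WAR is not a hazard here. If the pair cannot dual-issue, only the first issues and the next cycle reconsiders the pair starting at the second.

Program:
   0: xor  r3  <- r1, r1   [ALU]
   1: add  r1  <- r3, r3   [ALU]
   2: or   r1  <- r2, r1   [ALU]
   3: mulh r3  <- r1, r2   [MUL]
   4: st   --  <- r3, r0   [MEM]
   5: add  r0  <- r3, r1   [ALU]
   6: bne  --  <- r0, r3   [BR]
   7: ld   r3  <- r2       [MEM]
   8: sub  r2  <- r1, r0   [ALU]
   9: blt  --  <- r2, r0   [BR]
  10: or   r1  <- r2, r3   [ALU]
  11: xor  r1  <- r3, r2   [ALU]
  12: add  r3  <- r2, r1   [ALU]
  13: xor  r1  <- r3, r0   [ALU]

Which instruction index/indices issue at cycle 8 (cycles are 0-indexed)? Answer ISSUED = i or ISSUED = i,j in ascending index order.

ISSUED = 11

c0: i0 xor  RAW r3
c1: i1 add  RAW+WAW r1
c2: i2 or  RAW r1
c3: i3 mulh  RAW r3
c4: i4/i5 st+add  pair
c5: i6 bne  no-port BR/MEM
c6: i7/i8 ld+sub  pair
c7: i9/i10 blt+or  pair
c8: i11 xor  RAW r1
c9: i12 add  RAW r3
c10: i13 xor  tail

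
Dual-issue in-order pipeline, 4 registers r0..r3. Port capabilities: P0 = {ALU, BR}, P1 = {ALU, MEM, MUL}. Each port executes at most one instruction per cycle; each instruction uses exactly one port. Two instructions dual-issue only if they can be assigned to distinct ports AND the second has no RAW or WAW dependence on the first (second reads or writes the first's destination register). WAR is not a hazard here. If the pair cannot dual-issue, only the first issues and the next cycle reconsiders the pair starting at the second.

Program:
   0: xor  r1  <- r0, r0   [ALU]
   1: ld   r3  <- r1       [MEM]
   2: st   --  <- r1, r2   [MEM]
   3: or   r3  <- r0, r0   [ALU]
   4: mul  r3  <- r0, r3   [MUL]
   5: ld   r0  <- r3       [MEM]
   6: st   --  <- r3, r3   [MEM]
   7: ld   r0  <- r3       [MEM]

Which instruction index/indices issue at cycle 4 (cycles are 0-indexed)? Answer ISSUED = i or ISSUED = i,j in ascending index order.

[0] i0  xor.ALU  -- RAW r1
[1] i1  ld.MEM  -- no-port MEM/MEM
[2] i2+i3  st.MEM/or.ALU  -- pair
[3] i4  mul.MUL  -- no-port MUL/MEM
[4] i5  ld.MEM  -- no-port MEM/MEM
[5] i6  st.MEM  -- no-port MEM/MEM
[6] i7  ld.MEM  -- tail

ISSUED = 5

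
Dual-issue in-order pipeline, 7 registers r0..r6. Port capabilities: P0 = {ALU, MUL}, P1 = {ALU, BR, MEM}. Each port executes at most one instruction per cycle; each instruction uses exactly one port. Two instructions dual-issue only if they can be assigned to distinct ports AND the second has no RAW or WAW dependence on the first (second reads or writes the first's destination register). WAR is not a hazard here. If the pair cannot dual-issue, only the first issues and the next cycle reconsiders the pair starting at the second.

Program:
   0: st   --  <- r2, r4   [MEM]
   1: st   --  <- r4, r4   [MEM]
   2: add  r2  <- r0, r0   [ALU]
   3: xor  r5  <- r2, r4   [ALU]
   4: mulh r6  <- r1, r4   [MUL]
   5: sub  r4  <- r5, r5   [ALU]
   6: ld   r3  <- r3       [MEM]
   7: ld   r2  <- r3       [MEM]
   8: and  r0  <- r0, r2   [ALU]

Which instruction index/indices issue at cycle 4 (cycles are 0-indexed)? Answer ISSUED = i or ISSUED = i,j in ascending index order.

0. st.MEM @i0  | no-port MEM/MEM
1. st.MEM add.ALU @i1&i2  | 2-wide
2. xor.ALU mulh.MUL @i3&i4  | 2-wide
3. sub.ALU ld.MEM @i5&i6  | 2-wide
4. ld.MEM @i7  | RAW r2
5. and.ALU @i8  | tail

ISSUED = 7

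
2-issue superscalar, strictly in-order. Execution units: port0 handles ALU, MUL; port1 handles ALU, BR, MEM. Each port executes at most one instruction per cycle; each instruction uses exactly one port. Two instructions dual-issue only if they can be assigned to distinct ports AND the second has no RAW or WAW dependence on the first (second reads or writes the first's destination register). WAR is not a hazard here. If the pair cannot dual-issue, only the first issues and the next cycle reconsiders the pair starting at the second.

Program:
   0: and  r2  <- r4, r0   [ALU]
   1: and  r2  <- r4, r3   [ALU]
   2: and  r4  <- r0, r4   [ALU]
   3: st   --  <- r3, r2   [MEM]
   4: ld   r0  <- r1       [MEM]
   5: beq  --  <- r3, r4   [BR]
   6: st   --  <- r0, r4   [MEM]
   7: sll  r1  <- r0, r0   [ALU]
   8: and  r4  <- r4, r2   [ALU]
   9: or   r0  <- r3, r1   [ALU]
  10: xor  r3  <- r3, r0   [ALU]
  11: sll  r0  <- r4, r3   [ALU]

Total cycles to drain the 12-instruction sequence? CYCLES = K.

[0] i0  and  -- WAW r2
[1] i1&i2  and+and  -- pair
[2] i3  st  -- no-port MEM/MEM
[3] i4  ld  -- no-port MEM/BR
[4] i5  beq  -- no-port BR/MEM
[5] i6&i7  st+sll  -- pair
[6] i8&i9  and+or  -- pair
[7] i10  xor  -- RAW r3
[8] i11  sll  -- tail

CYCLES = 9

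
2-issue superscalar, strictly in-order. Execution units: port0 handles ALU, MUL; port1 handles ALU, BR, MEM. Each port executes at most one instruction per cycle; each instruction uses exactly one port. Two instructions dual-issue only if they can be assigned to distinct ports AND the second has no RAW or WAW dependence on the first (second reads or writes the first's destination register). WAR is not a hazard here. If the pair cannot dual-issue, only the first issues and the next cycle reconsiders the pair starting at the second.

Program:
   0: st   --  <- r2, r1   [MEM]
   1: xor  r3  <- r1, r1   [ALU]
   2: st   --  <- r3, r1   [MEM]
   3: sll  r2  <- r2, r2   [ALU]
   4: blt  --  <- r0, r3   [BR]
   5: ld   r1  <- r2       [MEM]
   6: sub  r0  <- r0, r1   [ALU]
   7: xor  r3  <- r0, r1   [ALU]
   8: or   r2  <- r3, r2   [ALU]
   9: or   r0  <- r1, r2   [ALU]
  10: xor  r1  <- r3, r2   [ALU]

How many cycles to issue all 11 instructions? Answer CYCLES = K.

0. st+xor @i0+i1  | 2-wide
1. st+sll @i2+i3  | 2-wide
2. blt @i4  | no-port BR/MEM
3. ld @i5  | RAW r1
4. sub @i6  | RAW r0
5. xor @i7  | RAW r3
6. or @i8  | RAW r2
7. or+xor @i9+i10  | 2-wide

CYCLES = 8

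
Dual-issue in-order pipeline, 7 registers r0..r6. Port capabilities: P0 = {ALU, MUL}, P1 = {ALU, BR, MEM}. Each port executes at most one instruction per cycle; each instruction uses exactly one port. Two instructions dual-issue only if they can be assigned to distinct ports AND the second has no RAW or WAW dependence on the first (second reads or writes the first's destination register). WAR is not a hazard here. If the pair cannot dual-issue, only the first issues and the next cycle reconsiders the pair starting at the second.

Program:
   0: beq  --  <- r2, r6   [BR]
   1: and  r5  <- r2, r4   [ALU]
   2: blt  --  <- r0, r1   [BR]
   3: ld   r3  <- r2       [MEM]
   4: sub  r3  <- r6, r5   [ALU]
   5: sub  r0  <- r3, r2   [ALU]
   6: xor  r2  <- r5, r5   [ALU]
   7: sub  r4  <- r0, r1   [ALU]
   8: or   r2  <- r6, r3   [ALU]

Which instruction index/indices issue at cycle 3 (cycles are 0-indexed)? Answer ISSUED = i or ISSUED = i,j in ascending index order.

ISSUED = 4

[0] i0&i1  beq/and  -- dual
[1] i2  blt  -- no-port BR/MEM
[2] i3  ld  -- WAW r3
[3] i4  sub  -- RAW r3
[4] i5&i6  sub/xor  -- dual
[5] i7&i8  sub/or  -- dual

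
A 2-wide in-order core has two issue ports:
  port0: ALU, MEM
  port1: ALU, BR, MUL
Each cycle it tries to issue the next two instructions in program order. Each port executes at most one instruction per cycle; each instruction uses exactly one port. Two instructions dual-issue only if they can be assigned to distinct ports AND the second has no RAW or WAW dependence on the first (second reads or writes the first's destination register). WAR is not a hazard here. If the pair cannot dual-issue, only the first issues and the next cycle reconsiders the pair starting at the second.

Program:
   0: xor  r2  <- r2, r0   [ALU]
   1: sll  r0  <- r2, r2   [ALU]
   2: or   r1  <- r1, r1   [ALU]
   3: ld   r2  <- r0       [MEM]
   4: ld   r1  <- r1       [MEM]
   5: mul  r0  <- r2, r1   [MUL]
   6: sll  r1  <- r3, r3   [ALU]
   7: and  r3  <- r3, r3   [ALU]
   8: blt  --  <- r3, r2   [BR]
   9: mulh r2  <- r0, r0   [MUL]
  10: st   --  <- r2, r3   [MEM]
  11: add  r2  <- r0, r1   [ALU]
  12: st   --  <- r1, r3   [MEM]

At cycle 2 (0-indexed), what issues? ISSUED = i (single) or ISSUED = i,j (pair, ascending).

ISSUED = 3

#0 head=0: xor i0 RAW r2
#1 head=1: sll or i1&i2 pair
#2 head=3: ld i3 no-port MEM/MEM
#3 head=4: ld i4 RAW r1
#4 head=5: mul sll i5&i6 pair
#5 head=7: and i7 RAW r3
#6 head=8: blt i8 no-port BR/MUL
#7 head=9: mulh i9 RAW r2
#8 head=10: st add i10&i11 pair
#9 head=12: st i12 tail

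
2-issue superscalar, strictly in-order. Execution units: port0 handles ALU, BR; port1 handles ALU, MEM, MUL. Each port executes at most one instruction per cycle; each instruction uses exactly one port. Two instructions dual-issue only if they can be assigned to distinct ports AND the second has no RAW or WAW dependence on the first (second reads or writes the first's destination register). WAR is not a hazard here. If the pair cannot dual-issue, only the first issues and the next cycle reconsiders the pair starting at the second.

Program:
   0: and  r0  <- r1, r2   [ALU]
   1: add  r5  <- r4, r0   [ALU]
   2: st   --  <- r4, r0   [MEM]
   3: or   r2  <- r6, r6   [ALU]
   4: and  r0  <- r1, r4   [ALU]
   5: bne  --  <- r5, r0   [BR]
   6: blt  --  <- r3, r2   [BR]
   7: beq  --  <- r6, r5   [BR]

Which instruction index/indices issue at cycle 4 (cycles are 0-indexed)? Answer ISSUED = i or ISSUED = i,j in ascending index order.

ISSUED = 6

t=0 i0:and ; RAW r0
t=1 i1,i2:add/st ; dual
t=2 i3,i4:or/and ; dual
t=3 i5:bne ; no-port BR/BR
t=4 i6:blt ; no-port BR/BR
t=5 i7:beq ; tail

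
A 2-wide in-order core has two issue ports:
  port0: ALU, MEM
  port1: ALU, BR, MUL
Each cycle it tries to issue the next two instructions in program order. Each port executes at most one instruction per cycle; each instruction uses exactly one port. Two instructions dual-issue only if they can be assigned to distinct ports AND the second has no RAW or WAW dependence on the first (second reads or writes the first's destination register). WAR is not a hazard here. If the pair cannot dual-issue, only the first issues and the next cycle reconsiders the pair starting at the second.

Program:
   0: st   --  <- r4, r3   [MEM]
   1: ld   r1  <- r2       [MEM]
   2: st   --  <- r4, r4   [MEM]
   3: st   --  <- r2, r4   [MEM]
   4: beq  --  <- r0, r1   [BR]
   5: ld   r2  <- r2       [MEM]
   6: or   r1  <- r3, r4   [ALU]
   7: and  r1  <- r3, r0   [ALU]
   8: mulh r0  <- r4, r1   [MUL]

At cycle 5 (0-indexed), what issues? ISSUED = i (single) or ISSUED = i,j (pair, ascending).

ISSUED = 7

  cy0 -> i0 (st) no-port MEM/MEM
  cy1 -> i1 (ld) no-port MEM/MEM
  cy2 -> i2 (st) no-port MEM/MEM
  cy3 -> i3/i4 (st/beq) 2-wide
  cy4 -> i5/i6 (ld/or) 2-wide
  cy5 -> i7 (and) RAW r1
  cy6 -> i8 (mulh) tail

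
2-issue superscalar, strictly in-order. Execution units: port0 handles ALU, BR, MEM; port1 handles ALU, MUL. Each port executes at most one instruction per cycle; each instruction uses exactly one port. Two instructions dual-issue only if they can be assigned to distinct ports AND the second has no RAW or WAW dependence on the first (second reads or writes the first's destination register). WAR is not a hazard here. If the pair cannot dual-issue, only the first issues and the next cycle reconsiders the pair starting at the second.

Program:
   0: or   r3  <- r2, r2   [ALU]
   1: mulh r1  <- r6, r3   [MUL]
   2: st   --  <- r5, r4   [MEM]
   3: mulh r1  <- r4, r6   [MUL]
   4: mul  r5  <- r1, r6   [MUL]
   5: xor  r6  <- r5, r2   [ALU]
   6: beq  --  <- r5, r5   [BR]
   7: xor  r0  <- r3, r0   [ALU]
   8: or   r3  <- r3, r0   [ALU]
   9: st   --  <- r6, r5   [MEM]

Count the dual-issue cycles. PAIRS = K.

PAIRS = 3

0. or.ALU @i0  | RAW r3
1. mulh.MUL st.MEM @i1+i2  | 2-wide
2. mulh.MUL @i3  | no-port MUL/MUL
3. mul.MUL @i4  | RAW r5
4. xor.ALU beq.BR @i5+i6  | 2-wide
5. xor.ALU @i7  | RAW r0
6. or.ALU st.MEM @i8+i9  | 2-wide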